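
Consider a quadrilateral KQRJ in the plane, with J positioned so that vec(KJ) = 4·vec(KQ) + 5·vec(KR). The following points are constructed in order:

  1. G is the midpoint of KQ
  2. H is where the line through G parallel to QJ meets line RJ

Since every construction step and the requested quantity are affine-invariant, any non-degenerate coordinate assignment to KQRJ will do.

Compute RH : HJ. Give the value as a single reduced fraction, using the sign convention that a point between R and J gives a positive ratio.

RH:HJ = 11/5

Work in coordinates with K = (0, 0), Q = (1, 0), R = (0, 1), J = (4, 5).
1. G is the midpoint of KQ ⇒ G = (1/2, 0)
2. H is where the line through G parallel to QJ meets line RJ ⇒ H = (11/4, 15/4)
H = R + t·(J−R) with t = 11/16, so RH:HJ = t:(1−t) = 11/16:5/16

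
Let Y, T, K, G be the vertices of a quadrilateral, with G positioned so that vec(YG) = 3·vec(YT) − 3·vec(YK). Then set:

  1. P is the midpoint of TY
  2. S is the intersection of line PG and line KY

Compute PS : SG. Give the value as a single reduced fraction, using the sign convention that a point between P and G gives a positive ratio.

PS:SG = -1/6

Assign Y = (0, 0), T = (1, 0), K = (0, 1), G = (3, -3) — the answer is frame-independent, so this choice is without loss of generality.
1. P is the midpoint of TY ⇒ P = (1/2, 0)
2. S is the intersection of line PG and line KY ⇒ S = (0, 3/5)
S = P + t·(G−P) with t = -1/5, so PS:SG = t:(1−t) = -1/5:6/5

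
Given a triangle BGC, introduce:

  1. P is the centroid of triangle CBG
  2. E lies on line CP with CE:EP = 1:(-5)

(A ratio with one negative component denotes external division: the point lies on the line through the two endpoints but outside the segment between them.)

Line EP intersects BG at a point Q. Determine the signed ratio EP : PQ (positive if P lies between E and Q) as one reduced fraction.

EP:PQ = 5/2

Work in coordinates with B = (0, 0), G = (1, 0), C = (0, 1).
1. P is the centroid of triangle CBG ⇒ P = (1/3, 1/3)
2. E lies on line CP with CE:EP = 1:(-5) ⇒ E = (-1/12, 7/6)
line EP meets BG at Q = (1/2, 0)
P = E + t·(Q−E) with t = 5/7, so EP:PQ = 5/7:2/7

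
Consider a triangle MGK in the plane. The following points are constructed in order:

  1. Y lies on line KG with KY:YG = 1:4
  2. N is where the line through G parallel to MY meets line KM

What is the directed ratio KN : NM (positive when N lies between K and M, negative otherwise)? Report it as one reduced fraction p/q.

KN:NM = -5/4

Set M = (0, 0), G = (1, 0), K = (0, 1); any affine frame gives the same invariant.
1. Y lies on line KG with KY:YG = 1:4 ⇒ Y = (1/5, 4/5)
2. N is where the line through G parallel to MY meets line KM ⇒ N = (0, -4)
N = K + t·(M−K) with t = 5, so KN:NM = t:(1−t) = 5:-4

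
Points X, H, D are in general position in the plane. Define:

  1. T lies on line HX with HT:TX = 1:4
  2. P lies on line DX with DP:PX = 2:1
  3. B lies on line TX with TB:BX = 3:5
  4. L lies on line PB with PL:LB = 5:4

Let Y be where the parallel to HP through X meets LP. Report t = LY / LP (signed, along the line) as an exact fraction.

t = -13/5

Choose coordinates X = (0, 0), H = (1, 0), D = (0, 1).
1. T lies on line HX with HT:TX = 1:4 ⇒ T = (4/5, 0)
2. P lies on line DX with DP:PX = 2:1 ⇒ P = (0, 1/3)
3. B lies on line TX with TB:BX = 3:5 ⇒ B = (1/2, 0)
4. L lies on line PB with PL:LB = 5:4 ⇒ L = (5/18, 4/27)
through X parallel to HP: direction (-1, 1/3); meets LP at Y = (1, -1/3)
Y = L + t·(P−L) with t = -13/5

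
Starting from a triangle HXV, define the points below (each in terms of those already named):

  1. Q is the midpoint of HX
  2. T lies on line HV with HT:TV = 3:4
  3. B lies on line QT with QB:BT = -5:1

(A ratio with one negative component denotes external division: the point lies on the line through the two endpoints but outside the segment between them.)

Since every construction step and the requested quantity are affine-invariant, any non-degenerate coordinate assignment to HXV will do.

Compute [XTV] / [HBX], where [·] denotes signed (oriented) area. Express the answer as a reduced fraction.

[XTV]:[HBX] = 16/15

Choose coordinates H = (0, 0), X = (1, 0), V = (0, 1).
1. Q is the midpoint of HX ⇒ Q = (1/2, 0)
2. T lies on line HV with HT:TV = 3:4 ⇒ T = (0, 3/7)
3. B lies on line QT with QB:BT = -5:1 ⇒ B = (-1/8, 15/28)
2·[XTV] = -4/7, 2·[HBX] = -15/28
[XTV]:[HBX] = -4/7:-15/28 = 16/15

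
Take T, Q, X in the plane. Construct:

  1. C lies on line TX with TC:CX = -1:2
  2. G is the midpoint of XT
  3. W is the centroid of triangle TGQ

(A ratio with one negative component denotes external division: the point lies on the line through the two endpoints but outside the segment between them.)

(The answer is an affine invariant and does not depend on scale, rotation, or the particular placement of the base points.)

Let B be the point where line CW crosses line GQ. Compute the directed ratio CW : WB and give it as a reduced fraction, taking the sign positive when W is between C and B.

CW:WB = 8

Work in coordinates with T = (0, 0), Q = (1, 0), X = (0, 1).
1. C lies on line TX with TC:CX = -1:2 ⇒ C = (0, -1)
2. G is the midpoint of XT ⇒ G = (0, 1/2)
3. W is the centroid of triangle TGQ ⇒ W = (1/3, 1/6)
line CW meets GQ at B = (3/8, 5/16)
W = C + t·(B−C) with t = 8/9, so CW:WB = 8/9:1/9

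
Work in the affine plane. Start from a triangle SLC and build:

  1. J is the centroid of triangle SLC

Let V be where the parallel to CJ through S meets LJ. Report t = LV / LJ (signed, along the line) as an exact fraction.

t = 2

Choose coordinates S = (0, 0), L = (1, 0), C = (0, 1).
1. J is the centroid of triangle SLC ⇒ J = (1/3, 1/3)
through S parallel to CJ: direction (1/3, -2/3); meets LJ at V = (-1/3, 2/3)
V = L + t·(J−L) with t = 2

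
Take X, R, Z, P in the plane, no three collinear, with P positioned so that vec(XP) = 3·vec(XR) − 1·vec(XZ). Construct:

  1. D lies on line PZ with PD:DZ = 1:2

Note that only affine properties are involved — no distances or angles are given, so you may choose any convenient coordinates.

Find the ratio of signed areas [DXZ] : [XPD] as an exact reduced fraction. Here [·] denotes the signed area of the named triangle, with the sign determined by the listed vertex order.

Work in coordinates with X = (0, 0), R = (1, 0), Z = (0, 1), P = (3, -1).
1. D lies on line PZ with PD:DZ = 1:2 ⇒ D = (2, -1/3)
2·[DXZ] = -2, 2·[XPD] = 1
[DXZ]:[XPD] = -2:1 = -2

[DXZ]:[XPD] = -2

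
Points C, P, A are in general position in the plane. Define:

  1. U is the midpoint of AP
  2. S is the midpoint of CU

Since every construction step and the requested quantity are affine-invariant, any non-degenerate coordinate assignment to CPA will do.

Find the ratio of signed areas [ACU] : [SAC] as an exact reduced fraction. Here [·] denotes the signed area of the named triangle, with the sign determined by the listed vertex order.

[ACU]:[SAC] = 2

Assign C = (0, 0), P = (1, 0), A = (0, 1) — the answer is frame-independent, so this choice is without loss of generality.
1. U is the midpoint of AP ⇒ U = (1/2, 1/2)
2. S is the midpoint of CU ⇒ S = (1/4, 1/4)
2·[ACU] = 1/2, 2·[SAC] = 1/4
[ACU]:[SAC] = 1/2:1/4 = 2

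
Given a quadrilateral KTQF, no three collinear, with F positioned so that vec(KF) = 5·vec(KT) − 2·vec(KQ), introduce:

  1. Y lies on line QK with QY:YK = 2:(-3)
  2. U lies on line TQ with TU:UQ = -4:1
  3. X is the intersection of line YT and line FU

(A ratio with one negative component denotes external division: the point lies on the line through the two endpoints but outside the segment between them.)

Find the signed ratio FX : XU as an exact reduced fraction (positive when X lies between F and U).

Work in coordinates with K = (0, 0), T = (1, 0), Q = (0, 1), F = (5, -2).
1. Y lies on line QK with QY:YK = 2:(-3) ⇒ Y = (0, 3)
2. U lies on line TQ with TU:UQ = -4:1 ⇒ U = (-1/3, 4/3)
3. X is the intersection of line YT and line FU ⇒ X = (15/19, 12/19)
X = F + t·(U−F) with t = 15/19, so FX:XU = t:(1−t) = 15/19:4/19

FX:XU = 15/4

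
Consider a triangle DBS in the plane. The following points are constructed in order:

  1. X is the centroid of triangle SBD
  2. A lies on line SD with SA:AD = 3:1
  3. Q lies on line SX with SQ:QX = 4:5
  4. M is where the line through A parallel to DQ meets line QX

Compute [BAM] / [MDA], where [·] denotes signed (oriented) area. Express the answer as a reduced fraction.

Set D = (0, 0), B = (1, 0), S = (0, 1); any affine frame gives the same invariant.
1. X is the centroid of triangle SBD ⇒ X = (1/3, 1/3)
2. A lies on line SD with SA:AD = 3:1 ⇒ A = (0, 1/4)
3. Q lies on line SX with SQ:QX = 4:5 ⇒ Q = (4/27, 19/27)
4. M is where the line through A parallel to DQ meets line QX ⇒ M = (1/9, 7/9)
2·[BAM] = -5/9, 2·[MDA] = -1/36
[BAM]:[MDA] = -5/9:-1/36 = 20

[BAM]:[MDA] = 20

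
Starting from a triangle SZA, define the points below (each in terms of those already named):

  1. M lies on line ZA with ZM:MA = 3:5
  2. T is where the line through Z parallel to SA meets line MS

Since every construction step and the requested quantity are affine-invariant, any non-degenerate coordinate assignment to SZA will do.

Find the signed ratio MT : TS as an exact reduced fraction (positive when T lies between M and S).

Work in coordinates with S = (0, 0), Z = (1, 0), A = (0, 1).
1. M lies on line ZA with ZM:MA = 3:5 ⇒ M = (5/8, 3/8)
2. T is where the line through Z parallel to SA meets line MS ⇒ T = (1, 3/5)
T = M + t·(S−M) with t = -3/5, so MT:TS = t:(1−t) = -3/5:8/5

MT:TS = -3/8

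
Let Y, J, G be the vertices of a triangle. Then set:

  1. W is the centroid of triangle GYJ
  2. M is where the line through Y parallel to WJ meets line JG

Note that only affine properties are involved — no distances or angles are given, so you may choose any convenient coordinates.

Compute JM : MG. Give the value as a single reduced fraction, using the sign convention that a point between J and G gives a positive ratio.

JM:MG = -1/2

Choose coordinates Y = (0, 0), J = (1, 0), G = (0, 1).
1. W is the centroid of triangle GYJ ⇒ W = (1/3, 1/3)
2. M is where the line through Y parallel to WJ meets line JG ⇒ M = (2, -1)
M = J + t·(G−J) with t = -1, so JM:MG = t:(1−t) = -1:2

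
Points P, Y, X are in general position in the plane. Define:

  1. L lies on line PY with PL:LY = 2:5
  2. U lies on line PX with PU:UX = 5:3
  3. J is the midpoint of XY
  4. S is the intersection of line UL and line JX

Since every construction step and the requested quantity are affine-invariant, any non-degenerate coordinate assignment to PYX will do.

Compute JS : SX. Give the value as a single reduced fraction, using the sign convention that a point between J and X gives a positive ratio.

JS:SX = -31/12

Set P = (0, 0), Y = (1, 0), X = (0, 1); any affine frame gives the same invariant.
1. L lies on line PY with PL:LY = 2:5 ⇒ L = (2/7, 0)
2. U lies on line PX with PU:UX = 5:3 ⇒ U = (0, 5/8)
3. J is the midpoint of XY ⇒ J = (1/2, 1/2)
4. S is the intersection of line UL and line JX ⇒ S = (-6/19, 25/19)
S = J + t·(X−J) with t = 31/19, so JS:SX = t:(1−t) = 31/19:-12/19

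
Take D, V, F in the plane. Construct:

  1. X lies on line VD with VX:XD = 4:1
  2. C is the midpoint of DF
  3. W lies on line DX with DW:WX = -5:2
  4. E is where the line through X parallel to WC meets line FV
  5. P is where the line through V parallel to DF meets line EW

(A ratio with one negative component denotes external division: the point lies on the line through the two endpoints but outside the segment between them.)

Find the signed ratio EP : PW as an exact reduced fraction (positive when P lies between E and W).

Work in coordinates with D = (0, 0), V = (1, 0), F = (0, 1).
1. X lies on line VD with VX:XD = 4:1 ⇒ X = (1/5, 0)
2. C is the midpoint of DF ⇒ C = (0, 1/2)
3. W lies on line DX with DW:WX = -5:2 ⇒ W = (1/3, 0)
4. E is where the line through X parallel to WC meets line FV ⇒ E = (-7/5, 12/5)
5. P is where the line through V parallel to DF meets line EW ⇒ P = (1, -12/13)
P = E + t·(W−E) with t = 18/13, so EP:PW = t:(1−t) = 18/13:-5/13

EP:PW = -18/5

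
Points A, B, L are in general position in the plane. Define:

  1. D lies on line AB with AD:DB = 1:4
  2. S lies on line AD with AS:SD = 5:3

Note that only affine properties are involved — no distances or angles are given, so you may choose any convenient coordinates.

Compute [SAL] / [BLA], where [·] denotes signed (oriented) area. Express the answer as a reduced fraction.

[SAL]:[BLA] = -1/8

Work in coordinates with A = (0, 0), B = (1, 0), L = (0, 1).
1. D lies on line AB with AD:DB = 1:4 ⇒ D = (1/5, 0)
2. S lies on line AD with AS:SD = 5:3 ⇒ S = (1/8, 0)
2·[SAL] = -1/8, 2·[BLA] = 1
[SAL]:[BLA] = -1/8:1 = -1/8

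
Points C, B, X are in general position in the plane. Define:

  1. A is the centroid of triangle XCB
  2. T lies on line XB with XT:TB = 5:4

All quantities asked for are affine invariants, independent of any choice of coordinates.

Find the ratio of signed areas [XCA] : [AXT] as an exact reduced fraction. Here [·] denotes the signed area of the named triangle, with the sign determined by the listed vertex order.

Set C = (0, 0), B = (1, 0), X = (0, 1); any affine frame gives the same invariant.
1. A is the centroid of triangle XCB ⇒ A = (1/3, 1/3)
2. T lies on line XB with XT:TB = 5:4 ⇒ T = (5/9, 4/9)
2·[XCA] = 1/3, 2·[AXT] = -5/27
[XCA]:[AXT] = 1/3:-5/27 = -9/5

[XCA]:[AXT] = -9/5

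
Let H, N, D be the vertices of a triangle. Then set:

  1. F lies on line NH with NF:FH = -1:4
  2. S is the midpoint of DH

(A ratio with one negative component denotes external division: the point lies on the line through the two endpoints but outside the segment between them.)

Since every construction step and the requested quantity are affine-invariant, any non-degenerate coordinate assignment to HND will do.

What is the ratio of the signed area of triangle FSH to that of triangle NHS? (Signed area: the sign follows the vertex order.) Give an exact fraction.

[FSH]:[NHS] = -4/3

Choose coordinates H = (0, 0), N = (1, 0), D = (0, 1).
1. F lies on line NH with NF:FH = -1:4 ⇒ F = (4/3, 0)
2. S is the midpoint of DH ⇒ S = (0, 1/2)
2·[FSH] = 2/3, 2·[NHS] = -1/2
[FSH]:[NHS] = 2/3:-1/2 = -4/3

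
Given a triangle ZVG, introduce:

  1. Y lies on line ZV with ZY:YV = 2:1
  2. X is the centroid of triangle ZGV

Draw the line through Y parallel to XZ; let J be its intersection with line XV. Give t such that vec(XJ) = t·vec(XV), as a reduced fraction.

Work in coordinates with Z = (0, 0), V = (1, 0), G = (0, 1).
1. Y lies on line ZV with ZY:YV = 2:1 ⇒ Y = (2/3, 0)
2. X is the centroid of triangle ZGV ⇒ X = (1/3, 1/3)
through Y parallel to XZ: direction (-1/3, -1/3); meets XV at J = (7/9, 1/9)
J = X + t·(V−X) with t = 2/3

t = 2/3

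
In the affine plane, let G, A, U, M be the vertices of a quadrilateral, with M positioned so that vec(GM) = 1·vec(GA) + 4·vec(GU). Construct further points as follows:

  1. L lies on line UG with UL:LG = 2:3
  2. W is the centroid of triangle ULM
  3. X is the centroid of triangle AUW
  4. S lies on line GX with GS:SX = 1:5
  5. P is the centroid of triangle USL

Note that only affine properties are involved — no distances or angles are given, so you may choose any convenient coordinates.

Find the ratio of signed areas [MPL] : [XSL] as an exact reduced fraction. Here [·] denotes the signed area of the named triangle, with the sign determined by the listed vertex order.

[MPL]:[XSL] = 79/180

Work in coordinates with G = (0, 0), A = (1, 0), U = (0, 1), M = (1, 4).
1. L lies on line UG with UL:LG = 2:3 ⇒ L = (0, 3/5)
2. W is the centroid of triangle ULM ⇒ W = (1/3, 28/15)
3. X is the centroid of triangle AUW ⇒ X = (4/9, 43/45)
4. S lies on line GX with GS:SX = 1:5 ⇒ S = (2/27, 43/270)
5. P is the centroid of triangle USL ⇒ P = (2/81, 95/162)
2·[MPL] = -79/810, 2·[XSL] = -2/9
[MPL]:[XSL] = -79/810:-2/9 = 79/180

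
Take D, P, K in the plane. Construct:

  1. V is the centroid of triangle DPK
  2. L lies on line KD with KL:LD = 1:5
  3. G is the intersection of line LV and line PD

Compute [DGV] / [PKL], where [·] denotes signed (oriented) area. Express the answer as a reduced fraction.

[DGV]:[PKL] = 10/9

Assign D = (0, 0), P = (1, 0), K = (0, 1) — the answer is frame-independent, so this choice is without loss of generality.
1. V is the centroid of triangle DPK ⇒ V = (1/3, 1/3)
2. L lies on line KD with KL:LD = 1:5 ⇒ L = (0, 5/6)
3. G is the intersection of line LV and line PD ⇒ G = (5/9, 0)
2·[DGV] = 5/27, 2·[PKL] = 1/6
[DGV]:[PKL] = 5/27:1/6 = 10/9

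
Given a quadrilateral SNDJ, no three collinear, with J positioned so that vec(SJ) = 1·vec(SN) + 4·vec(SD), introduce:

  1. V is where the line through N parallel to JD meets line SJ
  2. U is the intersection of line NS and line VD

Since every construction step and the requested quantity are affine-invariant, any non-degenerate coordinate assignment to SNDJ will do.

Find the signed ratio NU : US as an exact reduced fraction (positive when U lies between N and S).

Work in coordinates with S = (0, 0), N = (1, 0), D = (0, 1), J = (1, 4).
1. V is where the line through N parallel to JD meets line SJ ⇒ V = (-3, -12)
2. U is the intersection of line NS and line VD ⇒ U = (-3/13, 0)
U = N + t·(S−N) with t = 16/13, so NU:US = t:(1−t) = 16/13:-3/13

NU:US = -16/3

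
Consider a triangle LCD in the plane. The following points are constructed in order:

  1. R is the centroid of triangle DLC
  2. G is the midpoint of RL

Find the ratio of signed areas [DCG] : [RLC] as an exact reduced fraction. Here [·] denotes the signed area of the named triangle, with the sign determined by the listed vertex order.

Set L = (0, 0), C = (1, 0), D = (0, 1); any affine frame gives the same invariant.
1. R is the centroid of triangle DLC ⇒ R = (1/3, 1/3)
2. G is the midpoint of RL ⇒ G = (1/6, 1/6)
2·[DCG] = -2/3, 2·[RLC] = 1/3
[DCG]:[RLC] = -2/3:1/3 = -2

[DCG]:[RLC] = -2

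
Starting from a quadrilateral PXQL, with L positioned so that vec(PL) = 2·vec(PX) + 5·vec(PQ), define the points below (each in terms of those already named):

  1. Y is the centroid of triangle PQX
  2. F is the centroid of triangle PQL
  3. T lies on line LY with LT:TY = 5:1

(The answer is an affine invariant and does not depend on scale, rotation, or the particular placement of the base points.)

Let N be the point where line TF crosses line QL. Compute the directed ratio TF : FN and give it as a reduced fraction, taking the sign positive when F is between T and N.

Choose coordinates P = (0, 0), X = (1, 0), Q = (0, 1), L = (2, 5).
1. Y is the centroid of triangle PQX ⇒ Y = (1/3, 1/3)
2. F is the centroid of triangle PQL ⇒ F = (2/3, 2)
3. T lies on line LY with LT:TY = 5:1 ⇒ T = (11/18, 10/9)
line TF meets QL at N = (29/42, 50/21)
F = T + t·(N−T) with t = 7/10, so TF:FN = 7/10:3/10

TF:FN = 7/3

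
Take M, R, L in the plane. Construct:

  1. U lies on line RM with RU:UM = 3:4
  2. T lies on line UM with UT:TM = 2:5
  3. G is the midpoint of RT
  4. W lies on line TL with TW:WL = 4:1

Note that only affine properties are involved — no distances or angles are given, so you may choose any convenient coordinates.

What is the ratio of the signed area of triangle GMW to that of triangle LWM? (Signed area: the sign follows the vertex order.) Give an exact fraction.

[GMW]:[LWM] = 69/10

Work in coordinates with M = (0, 0), R = (1, 0), L = (0, 1).
1. U lies on line RM with RU:UM = 3:4 ⇒ U = (4/7, 0)
2. T lies on line UM with UT:TM = 2:5 ⇒ T = (20/49, 0)
3. G is the midpoint of RT ⇒ G = (69/98, 0)
4. W lies on line TL with TW:WL = 4:1 ⇒ W = (4/49, 4/5)
2·[GMW] = -138/245, 2·[LWM] = -4/49
[GMW]:[LWM] = -138/245:-4/49 = 69/10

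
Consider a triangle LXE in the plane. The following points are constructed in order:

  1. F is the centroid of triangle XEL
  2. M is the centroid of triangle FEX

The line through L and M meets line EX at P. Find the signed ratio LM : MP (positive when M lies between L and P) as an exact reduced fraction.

Set L = (0, 0), X = (1, 0), E = (0, 1); any affine frame gives the same invariant.
1. F is the centroid of triangle XEL ⇒ F = (1/3, 1/3)
2. M is the centroid of triangle FEX ⇒ M = (4/9, 4/9)
line LM meets EX at P = (1/2, 1/2)
M = L + t·(P−L) with t = 8/9, so LM:MP = 8/9:1/9

LM:MP = 8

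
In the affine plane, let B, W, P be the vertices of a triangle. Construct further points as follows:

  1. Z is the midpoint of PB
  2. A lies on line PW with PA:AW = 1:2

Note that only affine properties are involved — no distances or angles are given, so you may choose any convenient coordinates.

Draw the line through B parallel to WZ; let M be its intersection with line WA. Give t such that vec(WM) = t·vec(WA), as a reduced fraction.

Set B = (0, 0), W = (1, 0), P = (0, 1); any affine frame gives the same invariant.
1. Z is the midpoint of PB ⇒ Z = (0, 1/2)
2. A lies on line PW with PA:AW = 1:2 ⇒ A = (1/3, 2/3)
through B parallel to WZ: direction (-1, 1/2); meets WA at M = (2, -1)
M = W + t·(A−W) with t = -3/2

t = -3/2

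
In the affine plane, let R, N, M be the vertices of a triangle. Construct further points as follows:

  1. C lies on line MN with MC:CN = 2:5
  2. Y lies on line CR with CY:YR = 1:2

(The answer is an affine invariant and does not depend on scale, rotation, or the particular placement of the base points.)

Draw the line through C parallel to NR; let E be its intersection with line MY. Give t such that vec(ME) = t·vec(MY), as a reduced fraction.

Choose coordinates R = (0, 0), N = (1, 0), M = (0, 1).
1. C lies on line MN with MC:CN = 2:5 ⇒ C = (2/7, 5/7)
2. Y lies on line CR with CY:YR = 1:2 ⇒ Y = (4/21, 10/21)
through C parallel to NR: direction (-1, 0); meets MY at E = (8/77, 5/7)
E = M + t·(Y−M) with t = 6/11

t = 6/11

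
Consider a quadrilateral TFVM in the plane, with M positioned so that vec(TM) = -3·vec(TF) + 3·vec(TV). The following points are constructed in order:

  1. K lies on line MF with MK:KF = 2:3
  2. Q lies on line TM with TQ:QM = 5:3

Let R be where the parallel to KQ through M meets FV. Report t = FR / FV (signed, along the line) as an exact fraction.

Set T = (0, 0), F = (1, 0), V = (0, 1), M = (-3, 3); any affine frame gives the same invariant.
1. K lies on line MF with MK:KF = 2:3 ⇒ K = (-7/5, 9/5)
2. Q lies on line TM with TQ:QM = 5:3 ⇒ Q = (-15/8, 15/8)
through M parallel to KQ: direction (-19/40, 3/40); meets FV at R = (-29/16, 45/16)
R = F + t·(V−F) with t = 45/16

t = 45/16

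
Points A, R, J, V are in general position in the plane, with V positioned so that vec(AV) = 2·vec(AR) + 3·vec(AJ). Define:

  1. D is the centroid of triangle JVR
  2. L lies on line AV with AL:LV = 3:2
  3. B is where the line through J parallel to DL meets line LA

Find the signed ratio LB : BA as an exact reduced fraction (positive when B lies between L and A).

Work in coordinates with A = (0, 0), R = (1, 0), J = (0, 1), V = (2, 3).
1. D is the centroid of triangle JVR ⇒ D = (1, 4/3)
2. L lies on line AV with AL:LV = 3:2 ⇒ L = (6/5, 9/5)
3. B is where the line through J parallel to DL meets line LA ⇒ B = (-6/5, -9/5)
B = L + t·(A−L) with t = 2, so LB:BA = t:(1−t) = 2:-1

LB:BA = -2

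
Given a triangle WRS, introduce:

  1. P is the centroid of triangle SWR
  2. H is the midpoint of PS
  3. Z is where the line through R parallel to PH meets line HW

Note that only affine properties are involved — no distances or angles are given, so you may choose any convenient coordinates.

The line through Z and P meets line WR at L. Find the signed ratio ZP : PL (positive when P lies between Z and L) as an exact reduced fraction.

ZP:PL = 3

Work in coordinates with W = (0, 0), R = (1, 0), S = (0, 1).
1. P is the centroid of triangle SWR ⇒ P = (1/3, 1/3)
2. H is the midpoint of PS ⇒ H = (1/6, 2/3)
3. Z is where the line through R parallel to PH meets line HW ⇒ Z = (1/3, 4/3)
line ZP meets WR at L = (1/3, 0)
P = Z + t·(L−Z) with t = 3/4, so ZP:PL = 3/4:1/4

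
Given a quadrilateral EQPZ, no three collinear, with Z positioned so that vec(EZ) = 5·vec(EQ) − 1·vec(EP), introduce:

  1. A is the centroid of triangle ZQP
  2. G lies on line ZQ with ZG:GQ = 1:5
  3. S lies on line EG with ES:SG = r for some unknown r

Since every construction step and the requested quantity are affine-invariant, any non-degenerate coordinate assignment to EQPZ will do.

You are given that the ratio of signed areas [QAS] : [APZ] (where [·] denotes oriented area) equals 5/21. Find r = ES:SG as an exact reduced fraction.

r = 2/5

Work in coordinates with E = (0, 0), Q = (1, 0), P = (0, 1), Z = (5, -1).
1. A is the centroid of triangle ZQP ⇒ A = (2, 0)
2. G lies on line ZQ with ZG:GQ = 1:5 ⇒ G = (13/3, -5/6)
3. With ES:SG = r, write λ = r/(r+1) so S = E + λ·(G−E); S is affine-linear in λ
Every point depending on S is an affine combination of S and λ-independent points, so each such coordinate is linear in λ; the λ² term in each signed area is a multiple of (G−E)×(G−E) = 0, so 2·[QAS] and 2·[APZ] are each linear in λ. Evaluating at λ=0 and λ=1:
  2·[QAS] = -5/6·λ,   2·[APZ] = -1
So [QAS]:[APZ] = (-5/6·λ) / (-1). Setting this equal to 5/21:
  -5/6·λ = 5/21·(-1)  ⇒  λ = 2/7
Then r = λ/(1−λ) = (2/7)/(5/7) = 2/5. Check: with r = 2/5, S = (26/21, -5/21) and [QAS]:[APZ] = 5/21 as required.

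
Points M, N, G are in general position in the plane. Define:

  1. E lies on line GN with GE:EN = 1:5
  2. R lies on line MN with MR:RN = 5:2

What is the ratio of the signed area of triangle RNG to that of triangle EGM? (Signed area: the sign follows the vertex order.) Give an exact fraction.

[RNG]:[EGM] = 12/7

Assign M = (0, 0), N = (1, 0), G = (0, 1) — the answer is frame-independent, so this choice is without loss of generality.
1. E lies on line GN with GE:EN = 1:5 ⇒ E = (1/6, 5/6)
2. R lies on line MN with MR:RN = 5:2 ⇒ R = (5/7, 0)
2·[RNG] = 2/7, 2·[EGM] = 1/6
[RNG]:[EGM] = 2/7:1/6 = 12/7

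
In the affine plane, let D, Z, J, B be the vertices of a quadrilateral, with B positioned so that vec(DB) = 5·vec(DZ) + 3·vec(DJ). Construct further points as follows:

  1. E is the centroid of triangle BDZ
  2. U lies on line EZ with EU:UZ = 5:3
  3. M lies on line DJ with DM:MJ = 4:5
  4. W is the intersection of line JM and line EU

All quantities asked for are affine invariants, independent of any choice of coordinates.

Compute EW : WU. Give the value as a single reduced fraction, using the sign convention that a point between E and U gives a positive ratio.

Work in coordinates with D = (0, 0), Z = (1, 0), J = (0, 1), B = (5, 3).
1. E is the centroid of triangle BDZ ⇒ E = (2, 1)
2. U lies on line EZ with EU:UZ = 5:3 ⇒ U = (11/8, 3/8)
3. M lies on line DJ with DM:MJ = 4:5 ⇒ M = (0, 4/9)
4. W is the intersection of line JM and line EU ⇒ W = (0, -1)
W = E + t·(U−E) with t = 16/5, so EW:WU = t:(1−t) = 16/5:-11/5

EW:WU = -16/11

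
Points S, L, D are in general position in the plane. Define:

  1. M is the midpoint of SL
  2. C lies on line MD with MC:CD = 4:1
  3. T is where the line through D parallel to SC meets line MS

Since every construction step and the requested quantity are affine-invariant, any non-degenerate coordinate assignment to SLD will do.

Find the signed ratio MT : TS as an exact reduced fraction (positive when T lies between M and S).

Assign S = (0, 0), L = (1, 0), D = (0, 1) — the answer is frame-independent, so this choice is without loss of generality.
1. M is the midpoint of SL ⇒ M = (1/2, 0)
2. C lies on line MD with MC:CD = 4:1 ⇒ C = (1/10, 4/5)
3. T is where the line through D parallel to SC meets line MS ⇒ T = (-1/8, 0)
T = M + t·(S−M) with t = 5/4, so MT:TS = t:(1−t) = 5/4:-1/4

MT:TS = -5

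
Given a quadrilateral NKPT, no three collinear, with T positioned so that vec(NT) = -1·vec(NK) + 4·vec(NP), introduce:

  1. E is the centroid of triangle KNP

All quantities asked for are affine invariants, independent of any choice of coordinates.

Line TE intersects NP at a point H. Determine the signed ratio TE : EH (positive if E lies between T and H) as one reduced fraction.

Work in coordinates with N = (0, 0), K = (1, 0), P = (0, 1), T = (-1, 4).
1. E is the centroid of triangle KNP ⇒ E = (1/3, 1/3)
line TE meets NP at H = (0, 5/4)
E = T + t·(H−T) with t = 4/3, so TE:EH = 4/3:-1/3

TE:EH = -4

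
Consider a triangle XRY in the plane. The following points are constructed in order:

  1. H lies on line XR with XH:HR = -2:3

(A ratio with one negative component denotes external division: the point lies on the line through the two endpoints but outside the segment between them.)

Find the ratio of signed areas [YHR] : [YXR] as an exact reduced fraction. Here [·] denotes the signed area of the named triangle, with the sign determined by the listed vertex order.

Work in coordinates with X = (0, 0), R = (1, 0), Y = (0, 1).
1. H lies on line XR with XH:HR = -2:3 ⇒ H = (-2, 0)
2·[YHR] = 3, 2·[YXR] = 1
[YHR]:[YXR] = 3:1 = 3

[YHR]:[YXR] = 3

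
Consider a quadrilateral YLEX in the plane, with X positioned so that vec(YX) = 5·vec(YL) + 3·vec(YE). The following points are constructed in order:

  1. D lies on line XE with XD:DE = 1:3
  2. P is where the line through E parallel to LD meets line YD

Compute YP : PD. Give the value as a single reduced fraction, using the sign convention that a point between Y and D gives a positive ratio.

YP:PD = -11/21

Work in coordinates with Y = (0, 0), L = (1, 0), E = (0, 1), X = (5, 3).
1. D lies on line XE with XD:DE = 1:3 ⇒ D = (15/4, 5/2)
2. P is where the line through E parallel to LD meets line YD ⇒ P = (-33/8, -11/4)
P = Y + t·(D−Y) with t = -11/10, so YP:PD = t:(1−t) = -11/10:21/10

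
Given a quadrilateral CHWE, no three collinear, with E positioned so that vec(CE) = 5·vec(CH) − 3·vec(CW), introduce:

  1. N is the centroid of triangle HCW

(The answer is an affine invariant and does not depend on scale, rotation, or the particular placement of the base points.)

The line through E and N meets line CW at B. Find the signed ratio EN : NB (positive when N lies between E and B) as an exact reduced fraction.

Assign C = (0, 0), H = (1, 0), W = (0, 1), E = (5, -3) — the answer is frame-independent, so this choice is without loss of generality.
1. N is the centroid of triangle HCW ⇒ N = (1/3, 1/3)
line EN meets CW at B = (0, 4/7)
N = E + t·(B−E) with t = 14/15, so EN:NB = 14/15:1/15

EN:NB = 14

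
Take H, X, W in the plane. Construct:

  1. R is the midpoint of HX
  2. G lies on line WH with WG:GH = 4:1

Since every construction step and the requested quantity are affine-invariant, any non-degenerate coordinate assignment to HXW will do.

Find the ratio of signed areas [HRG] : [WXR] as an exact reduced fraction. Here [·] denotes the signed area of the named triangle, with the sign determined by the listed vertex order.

Work in coordinates with H = (0, 0), X = (1, 0), W = (0, 1).
1. R is the midpoint of HX ⇒ R = (1/2, 0)
2. G lies on line WH with WG:GH = 4:1 ⇒ G = (0, 1/5)
2·[HRG] = 1/10, 2·[WXR] = -1/2
[HRG]:[WXR] = 1/10:-1/2 = -1/5

[HRG]:[WXR] = -1/5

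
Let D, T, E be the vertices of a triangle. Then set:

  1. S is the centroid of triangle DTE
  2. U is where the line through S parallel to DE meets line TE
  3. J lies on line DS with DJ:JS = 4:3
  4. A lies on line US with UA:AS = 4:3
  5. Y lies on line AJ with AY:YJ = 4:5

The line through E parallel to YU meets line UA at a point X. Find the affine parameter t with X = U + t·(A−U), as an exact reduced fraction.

t = -21/2

Work in coordinates with D = (0, 0), T = (1, 0), E = (0, 1).
1. S is the centroid of triangle DTE ⇒ S = (1/3, 1/3)
2. U is where the line through S parallel to DE meets line TE ⇒ U = (1/3, 2/3)
3. J lies on line DS with DJ:JS = 4:3 ⇒ J = (4/21, 4/21)
4. A lies on line US with UA:AS = 4:3 ⇒ A = (1/3, 10/21)
5. Y lies on line AJ with AY:YJ = 4:5 ⇒ Y = (17/63, 22/63)
through E parallel to YU: direction (4/63, 20/63); meets UA at X = (1/3, 8/3)
X = U + t·(A−U) with t = -21/2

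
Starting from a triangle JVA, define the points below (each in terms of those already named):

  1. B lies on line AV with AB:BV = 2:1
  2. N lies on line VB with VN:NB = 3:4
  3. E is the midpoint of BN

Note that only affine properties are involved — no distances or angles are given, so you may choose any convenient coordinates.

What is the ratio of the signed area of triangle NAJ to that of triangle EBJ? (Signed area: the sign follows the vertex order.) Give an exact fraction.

Assign J = (0, 0), V = (1, 0), A = (0, 1) — the answer is frame-independent, so this choice is without loss of generality.
1. B lies on line AV with AB:BV = 2:1 ⇒ B = (2/3, 1/3)
2. N lies on line VB with VN:NB = 3:4 ⇒ N = (6/7, 1/7)
3. E is the midpoint of BN ⇒ E = (16/21, 5/21)
2·[NAJ] = 6/7, 2·[EBJ] = 2/21
[NAJ]:[EBJ] = 6/7:2/21 = 9

[NAJ]:[EBJ] = 9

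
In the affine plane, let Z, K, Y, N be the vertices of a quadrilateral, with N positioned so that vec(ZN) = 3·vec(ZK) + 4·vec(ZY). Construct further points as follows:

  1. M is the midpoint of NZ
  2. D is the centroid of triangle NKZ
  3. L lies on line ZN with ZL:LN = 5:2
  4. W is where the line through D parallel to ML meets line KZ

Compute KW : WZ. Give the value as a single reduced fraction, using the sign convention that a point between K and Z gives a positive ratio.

Set Z = (0, 0), K = (1, 0), Y = (0, 1), N = (3, 4); any affine frame gives the same invariant.
1. M is the midpoint of NZ ⇒ M = (3/2, 2)
2. D is the centroid of triangle NKZ ⇒ D = (4/3, 4/3)
3. L lies on line ZN with ZL:LN = 5:2 ⇒ L = (15/7, 20/7)
4. W is where the line through D parallel to ML meets line KZ ⇒ W = (1/3, 0)
W = K + t·(Z−K) with t = 2/3, so KW:WZ = t:(1−t) = 2/3:1/3

KW:WZ = 2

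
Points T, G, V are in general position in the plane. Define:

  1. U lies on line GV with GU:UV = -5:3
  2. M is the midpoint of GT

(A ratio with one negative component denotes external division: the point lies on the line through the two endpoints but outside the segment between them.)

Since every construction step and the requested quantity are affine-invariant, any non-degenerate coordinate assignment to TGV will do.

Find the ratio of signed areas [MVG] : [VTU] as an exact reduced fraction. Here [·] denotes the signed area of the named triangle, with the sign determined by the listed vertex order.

[MVG]:[VTU] = 1/3

Work in coordinates with T = (0, 0), G = (1, 0), V = (0, 1).
1. U lies on line GV with GU:UV = -5:3 ⇒ U = (-3/2, 5/2)
2. M is the midpoint of GT ⇒ M = (1/2, 0)
2·[MVG] = -1/2, 2·[VTU] = -3/2
[MVG]:[VTU] = -1/2:-3/2 = 1/3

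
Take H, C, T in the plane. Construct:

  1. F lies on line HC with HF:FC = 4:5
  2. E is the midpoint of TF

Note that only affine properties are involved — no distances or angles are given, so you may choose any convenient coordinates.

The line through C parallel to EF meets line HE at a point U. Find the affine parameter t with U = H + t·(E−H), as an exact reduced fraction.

t = 9/4

Set H = (0, 0), C = (1, 0), T = (0, 1); any affine frame gives the same invariant.
1. F lies on line HC with HF:FC = 4:5 ⇒ F = (4/9, 0)
2. E is the midpoint of TF ⇒ E = (2/9, 1/2)
through C parallel to EF: direction (2/9, -1/2); meets HE at U = (1/2, 9/8)
U = H + t·(E−H) with t = 9/4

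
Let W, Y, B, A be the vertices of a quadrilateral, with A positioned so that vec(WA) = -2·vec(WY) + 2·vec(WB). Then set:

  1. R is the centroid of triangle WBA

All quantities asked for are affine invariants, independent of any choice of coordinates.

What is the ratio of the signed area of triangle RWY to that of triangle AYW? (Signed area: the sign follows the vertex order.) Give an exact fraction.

[RWY]:[AYW] = -1/2

Set W = (0, 0), Y = (1, 0), B = (0, 1), A = (-2, 2); any affine frame gives the same invariant.
1. R is the centroid of triangle WBA ⇒ R = (-2/3, 1)
2·[RWY] = 1, 2·[AYW] = -2
[RWY]:[AYW] = 1:-2 = -1/2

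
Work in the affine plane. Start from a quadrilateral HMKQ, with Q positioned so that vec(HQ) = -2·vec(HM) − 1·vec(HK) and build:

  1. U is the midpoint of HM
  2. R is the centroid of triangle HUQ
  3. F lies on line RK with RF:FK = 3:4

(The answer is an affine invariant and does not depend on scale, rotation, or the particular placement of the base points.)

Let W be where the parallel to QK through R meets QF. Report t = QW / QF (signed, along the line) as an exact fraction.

Set H = (0, 0), M = (1, 0), K = (0, 1), Q = (-2, -1); any affine frame gives the same invariant.
1. U is the midpoint of HM ⇒ U = (1/2, 0)
2. R is the centroid of triangle HUQ ⇒ R = (-1/2, -1/3)
3. F lies on line RK with RF:FK = 3:4 ⇒ F = (-2/7, 5/21)
through R parallel to QK: direction (2, 2); meets QF at W = (1, 7/6)
W = Q + t·(F−Q) with t = 7/4

t = 7/4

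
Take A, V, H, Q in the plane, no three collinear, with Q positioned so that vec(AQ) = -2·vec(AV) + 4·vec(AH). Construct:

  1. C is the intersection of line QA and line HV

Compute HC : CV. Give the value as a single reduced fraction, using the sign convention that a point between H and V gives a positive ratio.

HC:CV = -1/2

Assign A = (0, 0), V = (1, 0), H = (0, 1), Q = (-2, 4) — the answer is frame-independent, so this choice is without loss of generality.
1. C is the intersection of line QA and line HV ⇒ C = (-1, 2)
C = H + t·(V−H) with t = -1, so HC:CV = t:(1−t) = -1:2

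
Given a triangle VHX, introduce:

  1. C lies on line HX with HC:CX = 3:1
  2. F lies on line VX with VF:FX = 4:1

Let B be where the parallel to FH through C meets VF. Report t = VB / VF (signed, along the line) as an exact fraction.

t = 19/16

Assign V = (0, 0), H = (1, 0), X = (0, 1) — the answer is frame-independent, so this choice is without loss of generality.
1. C lies on line HX with HC:CX = 3:1 ⇒ C = (1/4, 3/4)
2. F lies on line VX with VF:FX = 4:1 ⇒ F = (0, 4/5)
through C parallel to FH: direction (1, -4/5); meets VF at B = (0, 19/20)
B = V + t·(F−V) with t = 19/16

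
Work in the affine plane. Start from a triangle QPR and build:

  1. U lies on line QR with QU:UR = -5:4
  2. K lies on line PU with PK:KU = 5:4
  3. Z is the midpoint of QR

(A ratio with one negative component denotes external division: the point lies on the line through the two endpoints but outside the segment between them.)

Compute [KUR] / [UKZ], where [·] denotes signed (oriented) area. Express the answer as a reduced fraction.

Work in coordinates with Q = (0, 0), P = (1, 0), R = (0, 1).
1. U lies on line QR with QU:UR = -5:4 ⇒ U = (0, 5)
2. K lies on line PU with PK:KU = 5:4 ⇒ K = (4/9, 25/9)
3. Z is the midpoint of QR ⇒ Z = (0, 1/2)
2·[KUR] = 16/9, 2·[UKZ] = -2
[KUR]:[UKZ] = 16/9:-2 = -8/9

[KUR]:[UKZ] = -8/9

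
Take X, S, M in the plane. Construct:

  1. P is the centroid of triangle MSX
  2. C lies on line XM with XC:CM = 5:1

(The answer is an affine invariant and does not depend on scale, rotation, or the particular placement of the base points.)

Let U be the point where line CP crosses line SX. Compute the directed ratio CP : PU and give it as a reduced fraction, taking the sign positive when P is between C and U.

Work in coordinates with X = (0, 0), S = (1, 0), M = (0, 1).
1. P is the centroid of triangle MSX ⇒ P = (1/3, 1/3)
2. C lies on line XM with XC:CM = 5:1 ⇒ C = (0, 5/6)
line CP meets SX at U = (5/9, 0)
P = C + t·(U−C) with t = 3/5, so CP:PU = 3/5:2/5

CP:PU = 3/2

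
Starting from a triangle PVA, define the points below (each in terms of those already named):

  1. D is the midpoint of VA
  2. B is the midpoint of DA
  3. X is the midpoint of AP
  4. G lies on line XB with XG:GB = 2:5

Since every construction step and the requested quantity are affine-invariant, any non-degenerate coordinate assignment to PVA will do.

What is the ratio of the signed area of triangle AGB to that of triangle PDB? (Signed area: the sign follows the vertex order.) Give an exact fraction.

Assign P = (0, 0), V = (1, 0), A = (0, 1) — the answer is frame-independent, so this choice is without loss of generality.
1. D is the midpoint of VA ⇒ D = (1/2, 1/2)
2. B is the midpoint of DA ⇒ B = (1/4, 3/4)
3. X is the midpoint of AP ⇒ X = (0, 1/2)
4. G lies on line XB with XG:GB = 2:5 ⇒ G = (1/14, 4/7)
2·[AGB] = 5/56, 2·[PDB] = 1/4
[AGB]:[PDB] = 5/56:1/4 = 5/14

[AGB]:[PDB] = 5/14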